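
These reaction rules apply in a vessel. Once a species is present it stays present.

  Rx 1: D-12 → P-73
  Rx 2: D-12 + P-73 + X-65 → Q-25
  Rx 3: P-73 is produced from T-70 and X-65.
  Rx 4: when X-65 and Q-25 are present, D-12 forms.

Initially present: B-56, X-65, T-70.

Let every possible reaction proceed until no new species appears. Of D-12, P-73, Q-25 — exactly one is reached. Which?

T-70 and X-65 present → P-73 forms (Rx 3).
D-12 would need X-65 and Q-25 (Rx 4), but Q-25 never forms. Q-25 would need D-12, P-73, and X-65 (Rx 2), but D-12 never forms.

P-73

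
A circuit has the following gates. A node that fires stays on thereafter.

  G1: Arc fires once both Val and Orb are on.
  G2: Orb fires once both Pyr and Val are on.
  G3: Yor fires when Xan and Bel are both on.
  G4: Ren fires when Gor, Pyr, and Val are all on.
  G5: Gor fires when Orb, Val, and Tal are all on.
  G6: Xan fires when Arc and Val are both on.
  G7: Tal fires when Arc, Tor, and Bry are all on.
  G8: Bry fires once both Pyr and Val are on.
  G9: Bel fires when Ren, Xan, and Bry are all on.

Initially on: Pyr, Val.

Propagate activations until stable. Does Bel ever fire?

Bel would need Ren, Xan, and Bry (G9), but Ren never turns on.

No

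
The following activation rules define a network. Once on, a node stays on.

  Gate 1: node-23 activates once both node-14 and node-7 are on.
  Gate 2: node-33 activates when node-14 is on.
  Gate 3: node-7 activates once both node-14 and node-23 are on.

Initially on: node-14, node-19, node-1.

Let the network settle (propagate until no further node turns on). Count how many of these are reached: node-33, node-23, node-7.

1

Gate 2: node-14 on → node-33 on.
node-33: reached.
node-23 would need node-14 and node-7 (Gate 1), but node-7 never turns on.
node-7 would need node-14 and node-23 (Gate 3), but node-23 never turns on.
Reached: node-33 — 1 of the 3.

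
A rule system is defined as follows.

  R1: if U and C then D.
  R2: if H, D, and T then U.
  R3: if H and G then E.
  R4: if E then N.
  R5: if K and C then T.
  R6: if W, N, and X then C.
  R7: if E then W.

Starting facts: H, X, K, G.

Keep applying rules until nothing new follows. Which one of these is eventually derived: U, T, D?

From H and G, R3 gives E.
E holds, so N follows (R4).
From E, R7 gives W.
W, N, and X hold, so C follows (R6).
From K and C, R5 gives T.
U would need H, D, and T (R2), but D is never established. D would need U and C (R1), but U is never established.

T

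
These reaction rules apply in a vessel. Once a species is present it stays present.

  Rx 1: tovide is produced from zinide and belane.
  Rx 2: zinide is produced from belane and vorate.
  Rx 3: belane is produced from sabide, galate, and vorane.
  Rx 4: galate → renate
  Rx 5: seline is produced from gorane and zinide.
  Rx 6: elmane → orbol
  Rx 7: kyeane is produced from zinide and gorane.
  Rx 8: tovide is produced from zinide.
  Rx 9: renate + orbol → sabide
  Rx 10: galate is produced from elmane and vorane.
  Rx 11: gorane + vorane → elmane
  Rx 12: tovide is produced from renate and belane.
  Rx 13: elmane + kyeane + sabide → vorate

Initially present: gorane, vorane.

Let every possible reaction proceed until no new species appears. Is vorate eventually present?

vorate would need elmane, kyeane, and sabide (Rx 13), but kyeane never forms.

No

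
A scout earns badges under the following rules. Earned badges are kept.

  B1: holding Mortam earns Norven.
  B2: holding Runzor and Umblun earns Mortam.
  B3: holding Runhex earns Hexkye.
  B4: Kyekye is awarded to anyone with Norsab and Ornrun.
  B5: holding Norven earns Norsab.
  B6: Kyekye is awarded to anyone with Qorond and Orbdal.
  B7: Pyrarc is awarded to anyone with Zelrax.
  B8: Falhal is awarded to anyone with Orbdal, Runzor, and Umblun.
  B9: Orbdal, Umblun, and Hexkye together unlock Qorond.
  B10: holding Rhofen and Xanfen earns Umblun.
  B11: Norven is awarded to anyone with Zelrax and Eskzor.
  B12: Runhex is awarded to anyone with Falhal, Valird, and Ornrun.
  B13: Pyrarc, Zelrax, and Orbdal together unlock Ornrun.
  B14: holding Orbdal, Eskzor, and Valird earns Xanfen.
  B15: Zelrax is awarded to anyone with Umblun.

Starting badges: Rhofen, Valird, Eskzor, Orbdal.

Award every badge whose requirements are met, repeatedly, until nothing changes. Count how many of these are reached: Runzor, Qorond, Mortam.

No rule produces Runzor, and it is not given.
Qorond would need Orbdal, Umblun, and Hexkye (B9), but Hexkye is never earned.
Mortam would need Runzor and Umblun (B2), but Runzor is never earned.
None of the 3 are reached.

0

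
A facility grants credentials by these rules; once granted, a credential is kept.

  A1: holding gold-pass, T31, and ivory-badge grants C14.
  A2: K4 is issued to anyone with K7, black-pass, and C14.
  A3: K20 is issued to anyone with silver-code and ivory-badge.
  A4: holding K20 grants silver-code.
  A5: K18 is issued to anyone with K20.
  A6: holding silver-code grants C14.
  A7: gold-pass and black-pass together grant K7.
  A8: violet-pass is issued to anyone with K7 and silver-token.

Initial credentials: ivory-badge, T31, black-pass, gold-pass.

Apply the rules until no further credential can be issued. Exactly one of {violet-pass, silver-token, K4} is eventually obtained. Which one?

Holding gold-pass, T31, and ivory-badge grants C14 (A1).
Holding gold-pass and black-pass grants K7 (A7).
Holding K7, black-pass, and C14 grants K4 (A2).
violet-pass would need K7 and silver-token (A8), but silver-token is never granted. No rule produces silver-token, and it is not given.

K4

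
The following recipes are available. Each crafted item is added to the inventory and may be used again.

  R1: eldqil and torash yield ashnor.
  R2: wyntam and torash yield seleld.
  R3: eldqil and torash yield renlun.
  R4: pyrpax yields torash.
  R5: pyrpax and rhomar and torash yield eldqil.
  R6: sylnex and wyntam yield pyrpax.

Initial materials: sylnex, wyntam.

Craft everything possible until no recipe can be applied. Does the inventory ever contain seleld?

Yes

sylnex and wyntam → pyrpax (R6).
pyrpax → torash (R4).
Using R2, wyntam and torash make seleld.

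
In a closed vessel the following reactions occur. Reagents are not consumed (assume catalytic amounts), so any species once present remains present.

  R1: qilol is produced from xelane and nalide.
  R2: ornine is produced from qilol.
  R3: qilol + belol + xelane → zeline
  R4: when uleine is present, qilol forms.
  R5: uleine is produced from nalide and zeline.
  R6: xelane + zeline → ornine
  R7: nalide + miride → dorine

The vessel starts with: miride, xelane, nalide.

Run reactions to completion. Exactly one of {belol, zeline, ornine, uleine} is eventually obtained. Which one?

xelane and nalide present → qilol forms (R1).
qilol present → ornine forms (R2).
No rule produces belol, and it is not given. zeline would need qilol, belol, and xelane (R3), but belol never forms. uleine would need nalide and zeline (R5), but zeline never forms.

ornine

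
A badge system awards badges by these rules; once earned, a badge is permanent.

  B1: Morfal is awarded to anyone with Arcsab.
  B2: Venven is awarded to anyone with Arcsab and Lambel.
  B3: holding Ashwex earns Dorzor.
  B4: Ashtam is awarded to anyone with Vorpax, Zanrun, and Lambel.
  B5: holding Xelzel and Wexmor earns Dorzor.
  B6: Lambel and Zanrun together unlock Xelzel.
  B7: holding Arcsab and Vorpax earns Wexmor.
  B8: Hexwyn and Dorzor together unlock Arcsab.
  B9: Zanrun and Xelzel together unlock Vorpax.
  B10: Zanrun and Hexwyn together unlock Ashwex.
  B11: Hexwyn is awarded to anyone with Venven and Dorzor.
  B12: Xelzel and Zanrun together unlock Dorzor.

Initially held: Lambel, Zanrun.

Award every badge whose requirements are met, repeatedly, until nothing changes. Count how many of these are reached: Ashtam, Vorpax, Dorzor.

With Lambel and Zanrun, Xelzel is earned (B6).
With Xelzel and Zanrun, Dorzor is earned (B12).
With Zanrun and Xelzel, Vorpax is earned (B9).
With Vorpax, Zanrun, and Lambel, Ashtam is earned (B4).
Ashtam: reached.
Vorpax: reached.
Dorzor: reached.
All 3 are reached.

3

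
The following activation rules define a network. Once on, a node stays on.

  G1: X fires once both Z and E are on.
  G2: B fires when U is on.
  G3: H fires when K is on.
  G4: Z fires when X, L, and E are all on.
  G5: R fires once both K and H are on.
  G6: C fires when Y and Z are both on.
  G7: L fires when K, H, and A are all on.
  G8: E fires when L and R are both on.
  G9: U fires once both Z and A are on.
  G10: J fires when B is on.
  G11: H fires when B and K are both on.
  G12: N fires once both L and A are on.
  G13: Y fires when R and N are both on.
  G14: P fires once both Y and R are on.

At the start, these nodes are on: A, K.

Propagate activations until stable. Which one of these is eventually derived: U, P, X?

K is on, so H fires (G3).
G5: K and H on → R on.
K, H, and A are on, so L fires (G7).
G12: L and A on → N on.
G13: R and N on → Y on.
G14: Y and R on → P on.
X would need Z and E (G1), but Z never turns on. U would need Z and A (G9), but Z never turns on.

P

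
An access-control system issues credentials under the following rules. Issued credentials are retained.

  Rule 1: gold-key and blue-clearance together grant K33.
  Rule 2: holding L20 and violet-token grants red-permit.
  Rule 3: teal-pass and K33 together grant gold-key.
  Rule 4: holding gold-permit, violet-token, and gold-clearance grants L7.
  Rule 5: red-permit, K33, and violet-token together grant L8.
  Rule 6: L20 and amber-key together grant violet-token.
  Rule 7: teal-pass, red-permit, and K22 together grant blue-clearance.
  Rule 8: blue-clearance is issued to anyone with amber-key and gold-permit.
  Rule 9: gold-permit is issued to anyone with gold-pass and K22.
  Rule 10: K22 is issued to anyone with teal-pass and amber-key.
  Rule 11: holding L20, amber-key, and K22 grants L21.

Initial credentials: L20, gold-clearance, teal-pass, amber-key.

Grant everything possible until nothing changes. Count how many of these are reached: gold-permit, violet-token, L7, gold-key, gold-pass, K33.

Holding L20 and amber-key grants violet-token (Rule 6).
gold-permit would need gold-pass and K22 (Rule 9), but gold-pass is never granted.
violet-token: reached.
L7 would need gold-permit, violet-token, and gold-clearance (Rule 4), but gold-permit is never granted.
gold-key would need teal-pass and K33 (Rule 3), but K33 is never granted.
No rule produces gold-pass, and it is not given.
K33 would need gold-key and blue-clearance (Rule 1), but gold-key is never granted.
Reached: violet-token — 1 of the 6.

1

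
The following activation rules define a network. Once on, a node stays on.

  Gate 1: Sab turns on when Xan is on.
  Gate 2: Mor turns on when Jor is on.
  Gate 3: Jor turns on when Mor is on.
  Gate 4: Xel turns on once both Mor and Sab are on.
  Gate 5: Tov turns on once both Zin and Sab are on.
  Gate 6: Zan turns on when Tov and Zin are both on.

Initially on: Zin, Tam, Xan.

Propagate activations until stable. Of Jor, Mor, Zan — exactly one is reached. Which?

Zan

Gate 1: Xan on → Sab on.
Zin and Sab are on, so Tov turns on (Gate 5).
Gate 6: Tov and Zin on → Zan on.
Jor would need Mor (Gate 3), but Mor never turns on. Mor would need Jor (Gate 2), but Jor never turns on.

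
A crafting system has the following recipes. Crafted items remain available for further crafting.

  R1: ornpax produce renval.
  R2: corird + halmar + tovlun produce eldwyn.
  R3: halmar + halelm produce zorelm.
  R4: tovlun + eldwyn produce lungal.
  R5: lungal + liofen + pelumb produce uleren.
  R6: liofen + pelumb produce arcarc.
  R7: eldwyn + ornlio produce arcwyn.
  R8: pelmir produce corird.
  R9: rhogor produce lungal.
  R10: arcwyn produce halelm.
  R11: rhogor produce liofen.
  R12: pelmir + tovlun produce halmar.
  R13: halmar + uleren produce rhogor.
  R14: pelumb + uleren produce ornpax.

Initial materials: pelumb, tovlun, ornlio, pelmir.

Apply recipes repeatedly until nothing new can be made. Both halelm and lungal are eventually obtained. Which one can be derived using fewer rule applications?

lungal

lungal: pelmir + tovlun → halmar (R12). Using R8, pelmir makes corird. Using R2, corird, halmar, and tovlun make eldwyn. tovlun + eldwyn → lungal (R4). [4 rule applications]
halelm: Using R12, pelmir and tovlun make halmar. pelmir → corird (R8). corird + halmar + tovlun → eldwyn (R2). eldwyn + ornlio → arcwyn (R7). arcwyn → halelm (R10). [5 rule applications]
lungal needs fewer.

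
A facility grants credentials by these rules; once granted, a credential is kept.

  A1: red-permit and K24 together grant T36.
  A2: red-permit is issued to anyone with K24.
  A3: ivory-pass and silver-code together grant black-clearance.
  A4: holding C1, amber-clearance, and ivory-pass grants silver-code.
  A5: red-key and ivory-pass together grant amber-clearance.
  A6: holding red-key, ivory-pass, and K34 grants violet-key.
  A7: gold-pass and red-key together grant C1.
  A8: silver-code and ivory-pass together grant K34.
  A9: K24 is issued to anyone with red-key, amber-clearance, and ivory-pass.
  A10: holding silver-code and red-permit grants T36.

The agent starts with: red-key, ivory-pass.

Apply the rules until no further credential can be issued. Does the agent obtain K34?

No

K34 would need silver-code and ivory-pass (A8), but silver-code is never granted.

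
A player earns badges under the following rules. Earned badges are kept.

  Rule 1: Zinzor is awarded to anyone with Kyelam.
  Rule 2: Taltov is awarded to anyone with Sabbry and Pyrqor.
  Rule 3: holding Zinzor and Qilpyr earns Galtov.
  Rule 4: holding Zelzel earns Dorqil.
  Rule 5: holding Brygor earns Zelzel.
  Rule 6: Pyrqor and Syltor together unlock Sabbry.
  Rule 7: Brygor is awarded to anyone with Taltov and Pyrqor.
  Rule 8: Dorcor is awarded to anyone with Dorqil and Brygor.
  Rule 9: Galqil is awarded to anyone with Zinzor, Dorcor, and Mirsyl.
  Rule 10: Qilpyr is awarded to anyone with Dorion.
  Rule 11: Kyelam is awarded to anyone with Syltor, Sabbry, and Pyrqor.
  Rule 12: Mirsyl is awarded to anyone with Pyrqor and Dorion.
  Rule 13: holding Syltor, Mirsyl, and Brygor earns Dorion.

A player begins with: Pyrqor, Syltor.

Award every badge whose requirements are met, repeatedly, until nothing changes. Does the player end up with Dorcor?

With Pyrqor and Syltor, Sabbry is earned (Rule 6).
With Sabbry and Pyrqor, Taltov is earned (Rule 2).
With Taltov and Pyrqor, Brygor is earned (Rule 7).
With Brygor, Zelzel is earned (Rule 5).
With Zelzel, Dorqil is earned (Rule 4).
With Dorqil and Brygor, Dorcor is earned (Rule 8).

Yes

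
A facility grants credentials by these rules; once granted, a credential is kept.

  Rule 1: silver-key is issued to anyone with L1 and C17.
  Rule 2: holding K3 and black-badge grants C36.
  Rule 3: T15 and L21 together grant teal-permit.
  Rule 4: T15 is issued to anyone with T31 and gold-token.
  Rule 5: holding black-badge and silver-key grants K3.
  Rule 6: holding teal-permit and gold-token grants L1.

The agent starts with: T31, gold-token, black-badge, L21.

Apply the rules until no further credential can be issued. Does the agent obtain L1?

Yes

Holding T31 and gold-token grants T15 (Rule 4).
Holding T15 and L21 grants teal-permit (Rule 3).
Holding teal-permit and gold-token grants L1 (Rule 6).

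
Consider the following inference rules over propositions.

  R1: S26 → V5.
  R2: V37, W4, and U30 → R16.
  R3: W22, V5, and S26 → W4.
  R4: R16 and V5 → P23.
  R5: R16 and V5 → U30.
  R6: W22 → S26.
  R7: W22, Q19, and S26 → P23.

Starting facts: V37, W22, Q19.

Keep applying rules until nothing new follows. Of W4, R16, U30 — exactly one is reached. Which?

W4

From W22, R6 gives S26.
From S26, R1 gives V5.
W22, V5, and S26 hold, so W4 follows (R3).
R16 would need V37, W4, and U30 (R2), but U30 is never established. U30 would need R16 and V5 (R5), but R16 is never established.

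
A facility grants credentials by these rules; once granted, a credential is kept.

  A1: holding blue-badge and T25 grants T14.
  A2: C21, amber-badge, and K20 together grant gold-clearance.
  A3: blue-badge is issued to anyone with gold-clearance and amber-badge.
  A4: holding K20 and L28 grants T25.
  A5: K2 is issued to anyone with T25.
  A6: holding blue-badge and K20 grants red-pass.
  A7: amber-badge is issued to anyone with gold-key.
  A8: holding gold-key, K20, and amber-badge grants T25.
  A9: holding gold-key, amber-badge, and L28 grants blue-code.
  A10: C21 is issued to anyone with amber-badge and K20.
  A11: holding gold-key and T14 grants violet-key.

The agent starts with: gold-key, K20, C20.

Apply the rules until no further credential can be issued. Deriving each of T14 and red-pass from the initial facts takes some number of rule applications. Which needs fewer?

red-pass

red-pass: Holding gold-key grants amber-badge (A7). Holding amber-badge and K20 grants C21 (A10). Holding C21, amber-badge, and K20 grants gold-clearance (A2). Holding gold-clearance and amber-badge grants blue-badge (A3). Holding blue-badge and K20 grants red-pass (A6). [5 rule applications]
T14: Holding gold-key grants amber-badge (A7). Holding amber-badge and K20 grants C21 (A10). Holding gold-key, K20, and amber-badge grants T25 (A8). Holding C21, amber-badge, and K20 grants gold-clearance (A2). Holding gold-clearance and amber-badge grants blue-badge (A3). Holding blue-badge and T25 grants T14 (A1). [6 rule applications]
red-pass needs fewer.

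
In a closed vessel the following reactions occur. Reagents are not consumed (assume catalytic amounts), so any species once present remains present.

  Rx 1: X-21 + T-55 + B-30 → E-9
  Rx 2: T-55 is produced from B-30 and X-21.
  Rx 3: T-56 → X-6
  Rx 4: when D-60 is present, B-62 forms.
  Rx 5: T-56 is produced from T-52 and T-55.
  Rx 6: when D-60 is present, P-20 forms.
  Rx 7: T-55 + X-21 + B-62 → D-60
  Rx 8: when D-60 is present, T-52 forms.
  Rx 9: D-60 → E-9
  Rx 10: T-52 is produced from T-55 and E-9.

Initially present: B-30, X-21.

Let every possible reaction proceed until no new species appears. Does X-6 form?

Yes

B-30 and X-21 present → T-55 forms (Rx 2).
X-21, T-55, and B-30 present → E-9 forms (Rx 1).
T-55 and E-9 present → T-52 forms (Rx 10).
T-52 and T-55 present → T-56 forms (Rx 5).
T-56 present → X-6 forms (Rx 3).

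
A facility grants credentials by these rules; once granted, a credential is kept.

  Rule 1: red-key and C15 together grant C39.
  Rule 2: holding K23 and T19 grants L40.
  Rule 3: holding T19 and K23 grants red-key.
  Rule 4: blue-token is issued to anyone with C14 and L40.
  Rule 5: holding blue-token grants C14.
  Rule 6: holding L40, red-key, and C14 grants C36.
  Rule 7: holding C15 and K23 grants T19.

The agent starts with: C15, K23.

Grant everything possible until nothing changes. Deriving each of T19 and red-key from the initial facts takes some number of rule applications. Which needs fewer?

T19: Holding C15 and K23 grants T19 (Rule 7). [1 rule application]
red-key: Holding C15 and K23 grants T19 (Rule 7). Holding T19 and K23 grants red-key (Rule 3). [2 rule applications]
T19 needs fewer.

T19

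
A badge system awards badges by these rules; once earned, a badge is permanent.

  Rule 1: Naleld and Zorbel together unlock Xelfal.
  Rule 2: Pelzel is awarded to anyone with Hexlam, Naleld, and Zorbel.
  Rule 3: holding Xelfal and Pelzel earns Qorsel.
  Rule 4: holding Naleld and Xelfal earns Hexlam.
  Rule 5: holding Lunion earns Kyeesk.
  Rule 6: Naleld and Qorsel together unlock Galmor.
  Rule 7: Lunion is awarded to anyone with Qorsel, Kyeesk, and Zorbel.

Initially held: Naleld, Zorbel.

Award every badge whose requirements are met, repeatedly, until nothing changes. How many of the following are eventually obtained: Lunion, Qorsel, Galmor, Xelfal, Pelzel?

4

With Naleld and Zorbel, Xelfal is earned (Rule 1).
With Naleld and Xelfal, Hexlam is earned (Rule 4).
With Hexlam, Naleld, and Zorbel, Pelzel is earned (Rule 2).
With Xelfal and Pelzel, Qorsel is earned (Rule 3).
With Naleld and Qorsel, Galmor is earned (Rule 6).
Lunion would need Qorsel, Kyeesk, and Zorbel (Rule 7), but Kyeesk is never earned.
Qorsel: reached.
Galmor: reached.
Xelfal: reached.
Pelzel: reached.
Reached: Qorsel, Galmor, Xelfal, and Pelzel — 4 of the 5.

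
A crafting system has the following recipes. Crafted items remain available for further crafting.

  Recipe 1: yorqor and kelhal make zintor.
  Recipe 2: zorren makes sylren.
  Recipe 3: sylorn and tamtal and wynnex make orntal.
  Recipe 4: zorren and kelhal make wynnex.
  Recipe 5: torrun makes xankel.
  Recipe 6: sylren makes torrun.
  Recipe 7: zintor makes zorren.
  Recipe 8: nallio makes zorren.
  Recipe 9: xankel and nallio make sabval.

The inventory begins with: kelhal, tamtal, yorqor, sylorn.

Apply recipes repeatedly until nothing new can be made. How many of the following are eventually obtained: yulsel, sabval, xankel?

yorqor and kelhal → zintor (Recipe 1).
Using Recipe 7, zintor makes zorren.
zorren → sylren (Recipe 2).
Using Recipe 6, sylren makes torrun.
Using Recipe 5, torrun makes xankel.
No rule produces yulsel, and it is not given.
sabval would need xankel and nallio (Recipe 9), but nallio is never obtained.
xankel: reached.
Reached: xankel — 1 of the 3.

1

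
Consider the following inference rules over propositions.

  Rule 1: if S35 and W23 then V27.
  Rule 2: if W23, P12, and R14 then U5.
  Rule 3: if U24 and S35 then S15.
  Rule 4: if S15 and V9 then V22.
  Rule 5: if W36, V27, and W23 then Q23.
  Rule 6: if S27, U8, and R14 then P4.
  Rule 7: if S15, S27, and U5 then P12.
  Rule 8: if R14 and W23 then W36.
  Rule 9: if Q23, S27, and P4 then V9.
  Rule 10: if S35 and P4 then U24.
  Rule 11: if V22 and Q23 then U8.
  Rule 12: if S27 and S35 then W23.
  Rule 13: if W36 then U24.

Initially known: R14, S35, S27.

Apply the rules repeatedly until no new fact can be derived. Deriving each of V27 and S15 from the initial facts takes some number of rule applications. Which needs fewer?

V27: S27 and S35 hold, so W23 follows (Rule 12). S35 and W23 hold, so V27 follows (Rule 1). [2 rule applications]
S15: From S27 and S35, Rule 12 gives W23. From R14 and W23, Rule 8 gives W36. From W36, Rule 13 gives U24. From U24 and S35, Rule 3 gives S15. [4 rule applications]
V27 needs fewer.

V27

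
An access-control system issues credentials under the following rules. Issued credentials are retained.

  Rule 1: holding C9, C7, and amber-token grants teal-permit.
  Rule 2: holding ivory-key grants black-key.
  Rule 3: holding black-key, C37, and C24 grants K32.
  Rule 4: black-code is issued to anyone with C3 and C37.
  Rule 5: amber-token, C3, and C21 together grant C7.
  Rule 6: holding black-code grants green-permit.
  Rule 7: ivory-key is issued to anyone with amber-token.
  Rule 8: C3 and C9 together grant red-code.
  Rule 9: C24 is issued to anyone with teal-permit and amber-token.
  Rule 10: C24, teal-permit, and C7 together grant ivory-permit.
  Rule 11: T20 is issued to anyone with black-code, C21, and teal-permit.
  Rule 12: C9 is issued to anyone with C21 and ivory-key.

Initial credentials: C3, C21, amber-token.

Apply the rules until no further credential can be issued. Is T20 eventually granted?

T20 would need black-code, C21, and teal-permit (Rule 11), but black-code is never granted.

No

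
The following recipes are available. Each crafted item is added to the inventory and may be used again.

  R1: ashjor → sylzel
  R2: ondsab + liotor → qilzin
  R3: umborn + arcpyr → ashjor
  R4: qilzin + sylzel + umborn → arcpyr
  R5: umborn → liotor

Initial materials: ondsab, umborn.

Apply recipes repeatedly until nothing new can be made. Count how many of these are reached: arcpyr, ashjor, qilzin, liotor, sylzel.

2

Using R5, umborn makes liotor.
ondsab + liotor → qilzin (R2).
arcpyr would need qilzin, sylzel, and umborn (R4), but sylzel is never obtained.
ashjor would need umborn and arcpyr (R3), but arcpyr is never obtained.
qilzin: reached.
liotor: reached.
sylzel would need ashjor (R1), but ashjor is never obtained.
Reached: qilzin and liotor — 2 of the 5.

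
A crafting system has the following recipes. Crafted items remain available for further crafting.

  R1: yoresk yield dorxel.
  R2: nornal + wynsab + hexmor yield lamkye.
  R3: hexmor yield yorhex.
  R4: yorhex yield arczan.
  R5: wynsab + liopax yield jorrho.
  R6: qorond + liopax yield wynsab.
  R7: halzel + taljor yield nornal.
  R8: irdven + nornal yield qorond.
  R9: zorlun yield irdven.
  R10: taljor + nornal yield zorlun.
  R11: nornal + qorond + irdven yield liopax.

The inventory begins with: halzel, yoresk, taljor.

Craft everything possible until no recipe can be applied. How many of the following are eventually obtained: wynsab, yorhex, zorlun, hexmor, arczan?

Using R7, halzel and taljor make nornal.
taljor + nornal → zorlun (R10).
Using R9, zorlun makes irdven.
Using R8, irdven and nornal make qorond.
Using R11, nornal, qorond, and irdven make liopax.
qorond + liopax → wynsab (R6).
wynsab: reached.
yorhex would need hexmor (R3), but hexmor is never obtained.
zorlun: reached.
No rule produces hexmor, and it is not given.
arczan would need yorhex (R4), but yorhex is never obtained.
Reached: wynsab and zorlun — 2 of the 5.

2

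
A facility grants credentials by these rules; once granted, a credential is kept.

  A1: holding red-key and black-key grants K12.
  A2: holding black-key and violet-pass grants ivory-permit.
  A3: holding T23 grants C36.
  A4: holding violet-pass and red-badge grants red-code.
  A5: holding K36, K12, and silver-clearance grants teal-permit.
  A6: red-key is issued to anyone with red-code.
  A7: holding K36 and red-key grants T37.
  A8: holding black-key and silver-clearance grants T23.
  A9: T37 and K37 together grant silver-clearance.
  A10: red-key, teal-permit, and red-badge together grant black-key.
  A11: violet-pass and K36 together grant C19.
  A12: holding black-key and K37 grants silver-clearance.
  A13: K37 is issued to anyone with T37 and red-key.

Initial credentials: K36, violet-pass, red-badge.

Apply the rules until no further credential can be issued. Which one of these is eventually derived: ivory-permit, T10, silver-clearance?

silver-clearance

Holding violet-pass and red-badge grants red-code (A4).
Holding red-code grants red-key (A6).
Holding K36 and red-key grants T37 (A7).
Holding T37 and red-key grants K37 (A13).
Holding T37 and K37 grants silver-clearance (A9).
No rule produces T10, and it is not given. ivory-permit would need black-key and violet-pass (A2), but black-key is never granted.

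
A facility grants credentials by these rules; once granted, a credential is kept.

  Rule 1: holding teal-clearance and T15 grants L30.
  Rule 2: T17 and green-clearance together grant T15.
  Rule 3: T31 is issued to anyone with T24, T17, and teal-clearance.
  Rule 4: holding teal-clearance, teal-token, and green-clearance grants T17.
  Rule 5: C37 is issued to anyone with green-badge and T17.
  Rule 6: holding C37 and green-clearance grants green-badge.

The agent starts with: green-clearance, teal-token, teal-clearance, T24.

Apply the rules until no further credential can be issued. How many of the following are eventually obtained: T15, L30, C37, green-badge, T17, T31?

Holding teal-clearance, teal-token, and green-clearance grants T17 (Rule 4).
Holding T17 and green-clearance grants T15 (Rule 2).
Holding T24, T17, and teal-clearance grants T31 (Rule 3).
Holding teal-clearance and T15 grants L30 (Rule 1).
T15: reached.
L30: reached.
C37 would need green-badge and T17 (Rule 5), but green-badge is never granted.
green-badge would need C37 and green-clearance (Rule 6), but C37 is never granted.
T17: reached.
T31: reached.
Reached: T15, L30, T17, and T31 — 4 of the 6.

4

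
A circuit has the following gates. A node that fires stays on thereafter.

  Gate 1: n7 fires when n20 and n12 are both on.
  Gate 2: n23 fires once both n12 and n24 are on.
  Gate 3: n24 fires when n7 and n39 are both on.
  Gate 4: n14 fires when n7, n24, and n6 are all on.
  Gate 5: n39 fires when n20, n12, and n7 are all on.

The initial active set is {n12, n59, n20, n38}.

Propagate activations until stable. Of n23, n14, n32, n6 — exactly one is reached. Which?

n20 and n12 are on, so n7 fires (Gate 1).
Gate 5: n20, n12, and n7 on → n39 on.
n7 and n39 are on, so n24 fires (Gate 3).
Gate 2: n12 and n24 on → n23 on.
No rule produces n32, and it is not given. n14 would need n7, n24, and n6 (Gate 4), but n6 never turns on. No rule produces n6, and it is not given.

n23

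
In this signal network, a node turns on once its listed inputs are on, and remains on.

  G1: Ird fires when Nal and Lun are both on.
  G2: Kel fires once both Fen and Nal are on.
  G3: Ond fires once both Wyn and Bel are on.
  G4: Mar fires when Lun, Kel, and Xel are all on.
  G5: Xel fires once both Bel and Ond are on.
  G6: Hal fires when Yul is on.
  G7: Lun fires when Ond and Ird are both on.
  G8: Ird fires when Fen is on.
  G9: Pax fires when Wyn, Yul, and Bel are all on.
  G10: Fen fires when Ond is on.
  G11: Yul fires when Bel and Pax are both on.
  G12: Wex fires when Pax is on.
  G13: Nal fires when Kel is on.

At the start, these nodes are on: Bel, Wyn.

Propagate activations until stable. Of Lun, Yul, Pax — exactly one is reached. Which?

Lun

Wyn and Bel are on, so Ond fires (G3).
Ond is on, so Fen fires (G10).
G8: Fen on → Ird on.
G7: Ond and Ird on → Lun on.
Pax would need Wyn, Yul, and Bel (G9), but Yul never turns on. Yul would need Bel and Pax (G11), but Pax never turns on.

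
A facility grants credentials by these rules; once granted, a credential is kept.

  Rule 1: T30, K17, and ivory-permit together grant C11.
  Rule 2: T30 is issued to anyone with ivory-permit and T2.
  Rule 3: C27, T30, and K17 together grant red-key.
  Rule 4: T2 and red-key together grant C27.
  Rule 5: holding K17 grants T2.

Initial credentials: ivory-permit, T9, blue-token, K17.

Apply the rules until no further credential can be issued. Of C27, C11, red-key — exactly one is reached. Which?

Holding K17 grants T2 (Rule 5).
Holding ivory-permit and T2 grants T30 (Rule 2).
Holding T30, K17, and ivory-permit grants C11 (Rule 1).
C27 would need T2 and red-key (Rule 4), but red-key is never granted. red-key would need C27, T30, and K17 (Rule 3), but C27 is never granted.

C11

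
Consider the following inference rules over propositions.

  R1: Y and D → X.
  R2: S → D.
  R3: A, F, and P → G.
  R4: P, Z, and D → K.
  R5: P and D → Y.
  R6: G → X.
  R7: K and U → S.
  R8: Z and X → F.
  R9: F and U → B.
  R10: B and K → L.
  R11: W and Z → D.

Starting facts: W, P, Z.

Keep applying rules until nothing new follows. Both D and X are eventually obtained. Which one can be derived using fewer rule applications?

D: W and Z hold, so D follows (R11). [1 rule application]
X: From W and Z, R11 gives D. From P and D, R5 gives Y. Y and D hold, so X follows (R1). [3 rule applications]
D needs fewer.

D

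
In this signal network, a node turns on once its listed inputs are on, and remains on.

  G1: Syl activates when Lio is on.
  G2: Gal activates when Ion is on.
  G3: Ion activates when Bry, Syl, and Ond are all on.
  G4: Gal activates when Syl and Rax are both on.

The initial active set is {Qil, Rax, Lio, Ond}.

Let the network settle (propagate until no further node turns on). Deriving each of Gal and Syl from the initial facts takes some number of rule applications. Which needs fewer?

Syl: G1: Lio on → Syl on. [1 rule application]
Gal: Lio is on, so Syl activates (G1). Syl and Rax are on, so Gal activates (G4). [2 rule applications]
Syl needs fewer.

Syl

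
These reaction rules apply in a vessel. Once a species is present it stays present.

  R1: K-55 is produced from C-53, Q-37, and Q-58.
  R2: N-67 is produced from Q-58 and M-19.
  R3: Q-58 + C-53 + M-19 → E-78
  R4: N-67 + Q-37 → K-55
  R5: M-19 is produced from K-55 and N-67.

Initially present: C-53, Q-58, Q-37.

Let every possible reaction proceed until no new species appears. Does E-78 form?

E-78 would need Q-58, C-53, and M-19 (R3), but M-19 never forms.

No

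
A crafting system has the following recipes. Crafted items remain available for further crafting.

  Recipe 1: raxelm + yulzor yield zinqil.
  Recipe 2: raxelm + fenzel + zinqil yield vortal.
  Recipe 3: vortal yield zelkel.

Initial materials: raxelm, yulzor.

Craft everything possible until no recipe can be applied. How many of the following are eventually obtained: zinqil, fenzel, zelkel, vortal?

raxelm + yulzor → zinqil (Recipe 1).
zinqil: reached.
No rule produces fenzel, and it is not given.
zelkel would need vortal (Recipe 3), but vortal is never obtained.
vortal would need raxelm, fenzel, and zinqil (Recipe 2), but fenzel is never obtained.
Reached: zinqil — 1 of the 4.

1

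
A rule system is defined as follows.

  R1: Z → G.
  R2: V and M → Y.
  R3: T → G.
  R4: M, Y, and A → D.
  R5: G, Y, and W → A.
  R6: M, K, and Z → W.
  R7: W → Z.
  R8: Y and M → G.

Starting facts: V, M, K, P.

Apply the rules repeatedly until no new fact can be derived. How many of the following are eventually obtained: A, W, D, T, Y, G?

From V and M, R2 gives Y.
From Y and M, R8 gives G.
A would need G, Y, and W (R5), but W is never established.
W would need M, K, and Z (R6), but Z is never established.
D would need M, Y, and A (R4), but A is never established.
No rule produces T, and it is not given.
Y: reached.
G: reached.
Reached: Y and G — 2 of the 6.

2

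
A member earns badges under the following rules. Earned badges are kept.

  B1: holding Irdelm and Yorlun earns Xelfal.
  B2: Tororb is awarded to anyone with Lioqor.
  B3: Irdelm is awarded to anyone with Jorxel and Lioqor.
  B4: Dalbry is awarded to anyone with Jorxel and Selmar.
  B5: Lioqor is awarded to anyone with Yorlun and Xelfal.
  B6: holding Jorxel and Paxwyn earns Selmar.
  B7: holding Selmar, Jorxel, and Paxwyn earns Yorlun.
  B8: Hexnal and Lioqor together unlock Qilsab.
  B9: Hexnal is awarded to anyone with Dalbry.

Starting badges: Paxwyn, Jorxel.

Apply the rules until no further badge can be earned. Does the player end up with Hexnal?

With Jorxel and Paxwyn, Selmar is earned (B6).
With Jorxel and Selmar, Dalbry is earned (B4).
With Dalbry, Hexnal is earned (B9).

Yes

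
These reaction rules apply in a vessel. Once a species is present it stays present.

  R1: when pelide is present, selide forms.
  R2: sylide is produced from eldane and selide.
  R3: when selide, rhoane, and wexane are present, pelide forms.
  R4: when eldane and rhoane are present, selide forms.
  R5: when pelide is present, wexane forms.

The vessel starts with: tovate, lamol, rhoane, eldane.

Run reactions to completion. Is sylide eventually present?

Yes

eldane and rhoane present → selide forms (R4).
eldane and selide present → sylide forms (R2).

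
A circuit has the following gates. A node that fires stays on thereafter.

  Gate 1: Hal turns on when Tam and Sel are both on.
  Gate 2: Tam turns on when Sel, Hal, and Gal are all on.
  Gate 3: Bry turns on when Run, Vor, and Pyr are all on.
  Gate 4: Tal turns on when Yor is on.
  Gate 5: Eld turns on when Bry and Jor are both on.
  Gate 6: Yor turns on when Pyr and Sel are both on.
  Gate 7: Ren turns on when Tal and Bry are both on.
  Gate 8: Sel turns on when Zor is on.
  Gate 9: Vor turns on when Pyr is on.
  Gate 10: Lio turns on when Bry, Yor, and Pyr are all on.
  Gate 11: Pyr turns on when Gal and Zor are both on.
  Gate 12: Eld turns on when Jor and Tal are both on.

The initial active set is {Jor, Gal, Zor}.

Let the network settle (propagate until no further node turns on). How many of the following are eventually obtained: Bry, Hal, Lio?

0

Bry would need Run, Vor, and Pyr (Gate 3), but Run never turns on.
Hal would need Tam and Sel (Gate 1), but Tam never turns on.
Lio would need Bry, Yor, and Pyr (Gate 10), but Bry never turns on.
None of the 3 are reached.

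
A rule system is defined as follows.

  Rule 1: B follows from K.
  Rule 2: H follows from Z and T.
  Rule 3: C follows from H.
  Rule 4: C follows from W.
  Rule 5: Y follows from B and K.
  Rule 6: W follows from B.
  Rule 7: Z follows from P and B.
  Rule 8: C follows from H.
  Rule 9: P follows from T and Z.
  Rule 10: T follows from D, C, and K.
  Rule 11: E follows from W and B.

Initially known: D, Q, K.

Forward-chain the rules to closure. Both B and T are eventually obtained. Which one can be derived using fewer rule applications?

B: K holds, so B follows (Rule 1). [1 rule application]
T: K holds, so B follows (Rule 1). From B, Rule 6 gives W. W holds, so C follows (Rule 4). D, C, and K hold, so T follows (Rule 10). [4 rule applications]
B needs fewer.

B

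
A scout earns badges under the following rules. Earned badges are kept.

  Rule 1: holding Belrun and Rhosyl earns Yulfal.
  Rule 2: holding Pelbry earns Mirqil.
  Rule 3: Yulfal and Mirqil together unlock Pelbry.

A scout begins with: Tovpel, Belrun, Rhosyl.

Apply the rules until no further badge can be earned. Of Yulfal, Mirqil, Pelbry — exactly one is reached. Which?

With Belrun and Rhosyl, Yulfal is earned (Rule 1).
Mirqil would need Pelbry (Rule 2), but Pelbry is never earned. Pelbry would need Yulfal and Mirqil (Rule 3), but Mirqil is never earned.

Yulfal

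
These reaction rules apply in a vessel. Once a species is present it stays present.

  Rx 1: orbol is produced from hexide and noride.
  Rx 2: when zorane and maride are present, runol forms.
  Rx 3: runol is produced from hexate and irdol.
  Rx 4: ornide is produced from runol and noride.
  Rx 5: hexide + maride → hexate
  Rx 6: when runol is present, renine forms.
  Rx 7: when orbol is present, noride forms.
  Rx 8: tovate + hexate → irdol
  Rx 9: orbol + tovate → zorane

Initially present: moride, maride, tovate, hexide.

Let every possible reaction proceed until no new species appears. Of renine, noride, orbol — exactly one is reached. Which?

renine

hexide and maride present → hexate forms (Rx 5).
tovate and hexate present → irdol forms (Rx 8).
hexate and irdol present → runol forms (Rx 3).
runol present → renine forms (Rx 6).
orbol would need hexide and noride (Rx 1), but noride never forms. noride would need orbol (Rx 7), but orbol never forms.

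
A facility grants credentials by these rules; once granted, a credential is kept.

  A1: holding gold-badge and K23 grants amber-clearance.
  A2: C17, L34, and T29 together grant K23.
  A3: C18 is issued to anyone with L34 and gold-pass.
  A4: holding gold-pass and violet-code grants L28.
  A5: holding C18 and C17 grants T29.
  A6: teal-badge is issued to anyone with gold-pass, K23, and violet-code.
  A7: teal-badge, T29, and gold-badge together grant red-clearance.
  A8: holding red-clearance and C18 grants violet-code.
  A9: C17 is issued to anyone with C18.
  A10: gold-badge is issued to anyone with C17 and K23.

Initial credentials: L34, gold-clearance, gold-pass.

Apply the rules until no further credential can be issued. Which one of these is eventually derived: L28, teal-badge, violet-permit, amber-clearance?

amber-clearance

Holding L34 and gold-pass grants C18 (A3).
Holding C18 grants C17 (A9).
Holding C18 and C17 grants T29 (A5).
Holding C17, L34, and T29 grants K23 (A2).
Holding C17 and K23 grants gold-badge (A10).
Holding gold-badge and K23 grants amber-clearance (A1).
teal-badge would need gold-pass, K23, and violet-code (A6), but violet-code is never granted. No rule produces violet-permit, and it is not given. L28 would need gold-pass and violet-code (A4), but violet-code is never granted.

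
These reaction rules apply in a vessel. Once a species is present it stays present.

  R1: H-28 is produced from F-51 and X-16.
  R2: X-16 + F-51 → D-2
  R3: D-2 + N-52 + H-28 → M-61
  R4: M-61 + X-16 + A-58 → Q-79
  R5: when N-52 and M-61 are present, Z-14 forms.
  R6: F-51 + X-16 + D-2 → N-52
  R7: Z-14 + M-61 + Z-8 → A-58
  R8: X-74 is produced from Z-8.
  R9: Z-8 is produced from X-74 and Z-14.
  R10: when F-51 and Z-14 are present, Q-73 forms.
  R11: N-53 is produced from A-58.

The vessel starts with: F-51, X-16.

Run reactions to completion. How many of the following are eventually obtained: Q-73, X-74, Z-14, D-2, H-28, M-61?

5

F-51 and X-16 present → H-28 forms (R1).
X-16 and F-51 present → D-2 forms (R2).
F-51, X-16, and D-2 present → N-52 forms (R6).
D-2, N-52, and H-28 present → M-61 forms (R3).
N-52 and M-61 present → Z-14 forms (R5).
F-51 and Z-14 present → Q-73 forms (R10).
Q-73: reached.
X-74 would need Z-8 (R8), but Z-8 never forms.
Z-14: reached.
D-2: reached.
H-28: reached.
M-61: reached.
Reached: Q-73, Z-14, D-2, H-28, and M-61 — 5 of the 6.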